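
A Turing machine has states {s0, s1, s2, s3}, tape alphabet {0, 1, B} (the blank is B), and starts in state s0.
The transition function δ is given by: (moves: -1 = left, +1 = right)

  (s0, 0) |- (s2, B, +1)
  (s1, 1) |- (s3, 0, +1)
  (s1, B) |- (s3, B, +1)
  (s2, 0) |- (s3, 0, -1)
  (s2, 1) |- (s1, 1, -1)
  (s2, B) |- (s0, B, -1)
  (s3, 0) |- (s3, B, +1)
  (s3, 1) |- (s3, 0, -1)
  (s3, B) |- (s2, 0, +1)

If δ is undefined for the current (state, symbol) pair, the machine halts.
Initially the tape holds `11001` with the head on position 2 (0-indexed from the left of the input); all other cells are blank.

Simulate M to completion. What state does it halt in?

s0

state=s0 head=2 tape=11[0]01BB   (s0,0)→(s2,B,+1)
state=s2 head=3 tape=11B[0]1BB   (s2,0)→(s3,0,-1)
state=s3 head=2 tape=11[B]01BB   (s3,B)→(s2,0,+1)
state=s2 head=3 tape=110[0]1BB   (s2,0)→(s3,0,-1)
state=s3 head=2 tape=11[0]01BB   (s3,0)→(s3,B,+1)
state=s3 head=3 tape=11B[0]1BB   (s3,0)→(s3,B,+1)
state=s3 head=4 tape=11BB[1]BB   (s3,1)→(s3,0,-1)
state=s3 head=3 tape=11B[B]0BB   (s3,B)→(s2,0,+1)
state=s2 head=4 tape=11B0[0]BB   (s2,0)→(s3,0,-1)
state=s3 head=3 tape=11B[0]0BB   (s3,0)→(s3,B,+1)
state=s3 head=4 tape=11BB[0]BB   (s3,0)→(s3,B,+1)
state=s3 head=5 tape=11BBB[B]B   (s3,B)→(s2,0,+1)
state=s2 head=6 tape=11BBB0[B]   (s2,B)→(s0,B,-1)
state=s0 head=5 tape=11BBB[0]B   (s0,0)→(s2,B,+1)
state=s2 head=6 tape=11BBBB[B]   (s2,B)→(s0,B,-1)
state=s0 head=5 tape=11BBB[B]B
No transition is defined for (s0, B); M halts in state s0.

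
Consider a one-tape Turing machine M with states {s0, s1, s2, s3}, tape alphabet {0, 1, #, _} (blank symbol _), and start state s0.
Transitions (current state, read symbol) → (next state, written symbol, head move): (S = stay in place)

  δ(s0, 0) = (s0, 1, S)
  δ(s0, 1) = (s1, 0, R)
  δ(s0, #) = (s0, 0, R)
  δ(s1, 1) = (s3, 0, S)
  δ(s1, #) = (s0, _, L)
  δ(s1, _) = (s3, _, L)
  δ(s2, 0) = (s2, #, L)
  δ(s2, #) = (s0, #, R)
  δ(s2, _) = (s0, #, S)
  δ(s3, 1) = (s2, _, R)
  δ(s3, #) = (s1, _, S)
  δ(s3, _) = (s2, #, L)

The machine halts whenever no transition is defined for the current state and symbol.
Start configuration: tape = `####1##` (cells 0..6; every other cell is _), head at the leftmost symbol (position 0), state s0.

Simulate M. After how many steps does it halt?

9

s0 | [#]###1##   read # → write 0, move R, go to s0
s0 | 0[#]##1##   read # → write 0, move R, go to s0
s0 | 00[#]#1##   read # → write 0, move R, go to s0
s0 | 000[#]1##   read # → write 0, move R, go to s0
s0 | 0000[1]##   read 1 → write 0, move R, go to s1
s1 | 00000[#]#   read # → write _, move L, go to s0
s0 | 0000[0]_#   read 0 → write 1, move S, go to s0
s0 | 0000[1]_#   read 1 → write 0, move R, go to s1
s1 | 00000[_]#   read _ → write _, move L, go to s3
s3 | 0000[0]_#
M halts after 9 transitions.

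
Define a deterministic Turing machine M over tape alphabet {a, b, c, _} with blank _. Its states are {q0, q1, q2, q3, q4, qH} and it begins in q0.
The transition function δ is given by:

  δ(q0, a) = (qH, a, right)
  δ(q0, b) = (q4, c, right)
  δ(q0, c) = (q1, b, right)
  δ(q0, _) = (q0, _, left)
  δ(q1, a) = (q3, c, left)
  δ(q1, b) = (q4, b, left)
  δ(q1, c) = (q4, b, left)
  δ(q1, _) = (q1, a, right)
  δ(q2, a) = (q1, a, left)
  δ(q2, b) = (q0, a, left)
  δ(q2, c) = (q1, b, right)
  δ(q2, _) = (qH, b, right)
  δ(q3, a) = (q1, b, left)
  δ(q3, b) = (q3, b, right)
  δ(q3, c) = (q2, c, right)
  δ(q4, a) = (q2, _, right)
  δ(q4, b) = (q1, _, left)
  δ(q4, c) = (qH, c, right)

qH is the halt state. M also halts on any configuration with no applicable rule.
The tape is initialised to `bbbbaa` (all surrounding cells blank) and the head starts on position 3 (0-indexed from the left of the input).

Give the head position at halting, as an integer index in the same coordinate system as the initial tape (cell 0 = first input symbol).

q0 | _bbb[b]aa   read b → write c, move right, go to q4
q4 | _bbbc[a]a   read a → write _, move right, go to q2
q2 | _bbbc_[a]   read a → write a, move left, go to q1
q1 | _bbbc[_]a   read _ → write a, move right, go to q1
q1 | _bbbca[a]   read a → write c, move left, go to q3
q3 | _bbbc[a]c   read a → write b, move left, go to q1
q1 | _bbb[c]bc   read c → write b, move left, go to q4
q4 | _bb[b]bbc   read b → write _, move left, go to q1
q1 | _b[b]_bbc   read b → write b, move left, go to q4
q4 | _[b]b_bbc   read b → write _, move left, go to q1
q1 | [_]_b_bbc   read _ → write a, move right, go to q1
q1 | a[_]b_bbc   read _ → write a, move right, go to q1
q1 | aa[b]_bbc   read b → write b, move left, go to q4
q4 | a[a]b_bbc   read a → write _, move right, go to q2
q2 | a_[b]_bbc   read b → write a, move left, go to q0
q0 | a[_]a_bbc   read _ → write _, move left, go to q0
q0 | [a]_a_bbc   read a → write a, move right, go to qH
qH | a[_]a_bbc
At halt the head is at cell 0.

0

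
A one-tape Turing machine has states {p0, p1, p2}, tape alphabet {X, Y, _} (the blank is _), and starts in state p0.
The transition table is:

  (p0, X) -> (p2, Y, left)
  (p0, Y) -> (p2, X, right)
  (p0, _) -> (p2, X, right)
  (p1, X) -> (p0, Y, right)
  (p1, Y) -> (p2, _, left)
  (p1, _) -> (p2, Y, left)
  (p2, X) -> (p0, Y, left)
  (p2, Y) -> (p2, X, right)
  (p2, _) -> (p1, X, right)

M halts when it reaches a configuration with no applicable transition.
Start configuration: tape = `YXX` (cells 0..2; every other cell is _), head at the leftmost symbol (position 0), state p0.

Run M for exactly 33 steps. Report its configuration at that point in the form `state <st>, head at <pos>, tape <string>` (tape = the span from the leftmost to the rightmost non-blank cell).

state p0, head at 3, tape XXXXXXXYYYY

state=p0 head=0 tape=___[Y]XX_____   (p0,Y)→(p2,X,right)
state=p2 head=1 tape=___X[X]X_____   (p2,X)→(p0,Y,left)
state=p0 head=0 tape=___[X]YX_____   (p0,X)→(p2,Y,left)
state=p2 head=-1 tape=__[_]YYX_____   (p2,_)→(p1,X,right)
state=p1 head=0 tape=__X[Y]YX_____   (p1,Y)→(p2,_,left)
state=p2 head=-1 tape=__[X]_YX_____   (p2,X)→(p0,Y,left)
state=p0 head=-2 tape=_[_]Y_YX_____   (p0,_)→(p2,X,right)
state=p2 head=-1 tape=_X[Y]_YX_____   (p2,Y)→(p2,X,right)
state=p2 head=0 tape=_XX[_]YX_____   (p2,_)→(p1,X,right)
state=p1 head=1 tape=_XXX[Y]X_____   (p1,Y)→(p2,_,left)
state=p2 head=0 tape=_XX[X]_X_____   (p2,X)→(p0,Y,left)
state=p0 head=-1 tape=_X[X]Y_X_____   (p0,X)→(p2,Y,left)
state=p2 head=-2 tape=_[X]YY_X_____   (p2,X)→(p0,Y,left)
state=p0 head=-3 tape=[_]YYY_X_____   (p0,_)→(p2,X,right)
state=p2 head=-2 tape=X[Y]YY_X_____   (p2,Y)→(p2,X,right)
state=p2 head=-1 tape=XX[Y]Y_X_____   (p2,Y)→(p2,X,right)
state=p2 head=0 tape=XXX[Y]_X_____   (p2,Y)→(p2,X,right)
state=p2 head=1 tape=XXXX[_]X_____   (p2,_)→(p1,X,right)
state=p1 head=2 tape=XXXXX[X]_____   (p1,X)→(p0,Y,right)
state=p0 head=3 tape=XXXXXY[_]____   (p0,_)→(p2,X,right)
state=p2 head=4 tape=XXXXXYX[_]___   (p2,_)→(p1,X,right)
state=p1 head=5 tape=XXXXXYXX[_]__   (p1,_)→(p2,Y,left)
state=p2 head=4 tape=XXXXXYX[X]Y__   (p2,X)→(p0,Y,left)
state=p0 head=3 tape=XXXXXY[X]YY__   (p0,X)→(p2,Y,left)
state=p2 head=2 tape=XXXXX[Y]YYY__   (p2,Y)→(p2,X,right)
state=p2 head=3 tape=XXXXXX[Y]YY__   (p2,Y)→(p2,X,right)
state=p2 head=4 tape=XXXXXXX[Y]Y__   (p2,Y)→(p2,X,right)
state=p2 head=5 tape=XXXXXXXX[Y]__   (p2,Y)→(p2,X,right)
state=p2 head=6 tape=XXXXXXXXX[_]_   (p2,_)→(p1,X,right)
state=p1 head=7 tape=XXXXXXXXXX[_]   (p1,_)→(p2,Y,left)
state=p2 head=6 tape=XXXXXXXXX[X]Y   (p2,X)→(p0,Y,left)
state=p0 head=5 tape=XXXXXXXX[X]YY   (p0,X)→(p2,Y,left)
state=p2 head=4 tape=XXXXXXX[X]YYY   (p2,X)→(p0,Y,left)
state=p0 head=3 tape=XXXXXX[X]YYYY
After 33 steps: state p0, head at 3, tape XXXXXXXYYYY.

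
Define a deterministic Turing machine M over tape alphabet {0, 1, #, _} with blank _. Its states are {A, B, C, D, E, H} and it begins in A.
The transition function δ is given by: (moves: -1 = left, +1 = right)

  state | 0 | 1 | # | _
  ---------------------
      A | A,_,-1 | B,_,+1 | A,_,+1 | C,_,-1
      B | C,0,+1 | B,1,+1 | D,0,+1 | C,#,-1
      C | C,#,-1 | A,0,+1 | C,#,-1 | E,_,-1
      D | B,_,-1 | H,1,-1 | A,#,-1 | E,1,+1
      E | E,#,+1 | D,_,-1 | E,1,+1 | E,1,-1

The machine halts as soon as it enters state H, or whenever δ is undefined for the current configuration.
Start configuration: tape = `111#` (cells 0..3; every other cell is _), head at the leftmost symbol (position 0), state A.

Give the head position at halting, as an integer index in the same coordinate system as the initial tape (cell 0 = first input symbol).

1

state=A head=0 tape=[1]11#__   (A,1)→(B,_,+1)
state=B head=1 tape=_[1]1#__   (B,1)→(B,1,+1)
state=B head=2 tape=_1[1]#__   (B,1)→(B,1,+1)
state=B head=3 tape=_11[#]__   (B,#)→(D,0,+1)
state=D head=4 tape=_110[_]_   (D,_)→(E,1,+1)
state=E head=5 tape=_1101[_]   (E,_)→(E,1,-1)
state=E head=4 tape=_110[1]1   (E,1)→(D,_,-1)
state=D head=3 tape=_11[0]_1   (D,0)→(B,_,-1)
state=B head=2 tape=_1[1]__1   (B,1)→(B,1,+1)
state=B head=3 tape=_11[_]_1   (B,_)→(C,#,-1)
state=C head=2 tape=_1[1]#_1   (C,1)→(A,0,+1)
state=A head=3 tape=_10[#]_1   (A,#)→(A,_,+1)
state=A head=4 tape=_10_[_]1   (A,_)→(C,_,-1)
state=C head=3 tape=_10[_]_1   (C,_)→(E,_,-1)
state=E head=2 tape=_1[0]__1   (E,0)→(E,#,+1)
state=E head=3 tape=_1#[_]_1   (E,_)→(E,1,-1)
state=E head=2 tape=_1[#]1_1   (E,#)→(E,1,+1)
state=E head=3 tape=_11[1]_1   (E,1)→(D,_,-1)
state=D head=2 tape=_1[1]__1   (D,1)→(H,1,-1)
state=H head=1 tape=_[1]1__1
At halt the head is at cell 1.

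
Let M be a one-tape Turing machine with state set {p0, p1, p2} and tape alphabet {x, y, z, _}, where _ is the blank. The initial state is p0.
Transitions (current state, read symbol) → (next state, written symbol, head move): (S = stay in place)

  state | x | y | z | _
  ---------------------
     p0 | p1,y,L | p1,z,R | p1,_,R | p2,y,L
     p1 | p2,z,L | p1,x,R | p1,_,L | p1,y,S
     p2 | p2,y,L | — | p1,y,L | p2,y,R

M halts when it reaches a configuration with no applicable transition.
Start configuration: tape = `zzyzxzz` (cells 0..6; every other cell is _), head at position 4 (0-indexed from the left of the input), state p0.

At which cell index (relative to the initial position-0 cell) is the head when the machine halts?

state=p0 head=4 tape=__zzyz[x]zz   (p0,x)→(p1,y,L)
state=p1 head=3 tape=__zzy[z]yzz   (p1,z)→(p1,_,L)
state=p1 head=2 tape=__zz[y]_yzz   (p1,y)→(p1,x,R)
state=p1 head=3 tape=__zzx[_]yzz   (p1,_)→(p1,y,S)
state=p1 head=3 tape=__zzx[y]yzz   (p1,y)→(p1,x,R)
state=p1 head=4 tape=__zzxx[y]zz   (p1,y)→(p1,x,R)
state=p1 head=5 tape=__zzxxx[z]z   (p1,z)→(p1,_,L)
state=p1 head=4 tape=__zzxx[x]_z   (p1,x)→(p2,z,L)
state=p2 head=3 tape=__zzx[x]z_z   (p2,x)→(p2,y,L)
state=p2 head=2 tape=__zz[x]yz_z   (p2,x)→(p2,y,L)
state=p2 head=1 tape=__z[z]yyz_z   (p2,z)→(p1,y,L)
state=p1 head=0 tape=__[z]yyyz_z   (p1,z)→(p1,_,L)
state=p1 head=-1 tape=_[_]_yyyz_z   (p1,_)→(p1,y,S)
state=p1 head=-1 tape=_[y]_yyyz_z   (p1,y)→(p1,x,R)
state=p1 head=0 tape=_x[_]yyyz_z   (p1,_)→(p1,y,S)
state=p1 head=0 tape=_x[y]yyyz_z   (p1,y)→(p1,x,R)
state=p1 head=1 tape=_xx[y]yyz_z   (p1,y)→(p1,x,R)
state=p1 head=2 tape=_xxx[y]yz_z   (p1,y)→(p1,x,R)
state=p1 head=3 tape=_xxxx[y]z_z   (p1,y)→(p1,x,R)
state=p1 head=4 tape=_xxxxx[z]_z   (p1,z)→(p1,_,L)
state=p1 head=3 tape=_xxxx[x]__z   (p1,x)→(p2,z,L)
state=p2 head=2 tape=_xxx[x]z__z   (p2,x)→(p2,y,L)
state=p2 head=1 tape=_xx[x]yz__z   (p2,x)→(p2,y,L)
state=p2 head=0 tape=_x[x]yyz__z   (p2,x)→(p2,y,L)
state=p2 head=-1 tape=_[x]yyyz__z   (p2,x)→(p2,y,L)
state=p2 head=-2 tape=[_]yyyyz__z   (p2,_)→(p2,y,R)
state=p2 head=-1 tape=y[y]yyyz__z
At halt the head is at cell -1.

-1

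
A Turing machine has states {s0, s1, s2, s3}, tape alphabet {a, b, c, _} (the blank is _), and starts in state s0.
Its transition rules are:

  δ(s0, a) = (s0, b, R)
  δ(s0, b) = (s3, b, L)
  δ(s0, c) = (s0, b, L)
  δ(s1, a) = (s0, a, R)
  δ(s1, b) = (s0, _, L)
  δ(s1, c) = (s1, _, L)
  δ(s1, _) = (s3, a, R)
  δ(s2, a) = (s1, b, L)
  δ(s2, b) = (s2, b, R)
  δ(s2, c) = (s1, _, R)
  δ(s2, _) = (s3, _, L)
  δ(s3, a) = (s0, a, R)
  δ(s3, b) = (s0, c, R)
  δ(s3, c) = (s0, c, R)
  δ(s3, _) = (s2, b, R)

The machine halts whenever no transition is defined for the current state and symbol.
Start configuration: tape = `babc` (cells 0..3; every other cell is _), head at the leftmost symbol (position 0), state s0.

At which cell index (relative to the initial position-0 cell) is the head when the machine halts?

state=s0 head=0 tape=__[b]abc   (s0,b)→(s3,b,L)
state=s3 head=-1 tape=_[_]babc   (s3,_)→(s2,b,R)
state=s2 head=0 tape=_b[b]abc   (s2,b)→(s2,b,R)
state=s2 head=1 tape=_bb[a]bc   (s2,a)→(s1,b,L)
state=s1 head=0 tape=_b[b]bbc   (s1,b)→(s0,_,L)
state=s0 head=-1 tape=_[b]_bbc   (s0,b)→(s3,b,L)
state=s3 head=-2 tape=[_]b_bbc   (s3,_)→(s2,b,R)
state=s2 head=-1 tape=b[b]_bbc   (s2,b)→(s2,b,R)
state=s2 head=0 tape=bb[_]bbc   (s2,_)→(s3,_,L)
state=s3 head=-1 tape=b[b]_bbc   (s3,b)→(s0,c,R)
state=s0 head=0 tape=bc[_]bbc
At halt the head is at cell 0.

0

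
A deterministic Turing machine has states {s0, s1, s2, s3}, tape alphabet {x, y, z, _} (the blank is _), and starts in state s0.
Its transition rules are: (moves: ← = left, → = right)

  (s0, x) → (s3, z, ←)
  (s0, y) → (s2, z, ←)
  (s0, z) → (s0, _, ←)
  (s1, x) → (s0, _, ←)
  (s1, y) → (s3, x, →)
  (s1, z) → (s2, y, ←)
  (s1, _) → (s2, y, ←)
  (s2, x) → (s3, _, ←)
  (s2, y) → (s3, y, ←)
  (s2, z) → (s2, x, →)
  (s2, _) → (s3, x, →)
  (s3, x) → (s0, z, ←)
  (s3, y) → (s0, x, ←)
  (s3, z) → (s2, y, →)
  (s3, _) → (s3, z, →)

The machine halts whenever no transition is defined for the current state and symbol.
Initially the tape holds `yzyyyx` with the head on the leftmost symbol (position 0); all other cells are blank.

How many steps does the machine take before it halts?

state=s0 head=0 tape=___[y]zyyyx   (s0,y)→(s2,z,←)
state=s2 head=-1 tape=__[_]zzyyyx   (s2,_)→(s3,x,→)
state=s3 head=0 tape=__x[z]zyyyx   (s3,z)→(s2,y,→)
state=s2 head=1 tape=__xy[z]yyyx   (s2,z)→(s2,x,→)
state=s2 head=2 tape=__xyx[y]yyx   (s2,y)→(s3,y,←)
state=s3 head=1 tape=__xy[x]yyyx   (s3,x)→(s0,z,←)
state=s0 head=0 tape=__x[y]zyyyx   (s0,y)→(s2,z,←)
state=s2 head=-1 tape=__[x]zzyyyx   (s2,x)→(s3,_,←)
state=s3 head=-2 tape=_[_]_zzyyyx   (s3,_)→(s3,z,→)
state=s3 head=-1 tape=_z[_]zzyyyx   (s3,_)→(s3,z,→)
state=s3 head=0 tape=_zz[z]zyyyx   (s3,z)→(s2,y,→)
state=s2 head=1 tape=_zzy[z]yyyx   (s2,z)→(s2,x,→)
state=s2 head=2 tape=_zzyx[y]yyx   (s2,y)→(s3,y,←)
state=s3 head=1 tape=_zzy[x]yyyx   (s3,x)→(s0,z,←)
state=s0 head=0 tape=_zz[y]zyyyx   (s0,y)→(s2,z,←)
state=s2 head=-1 tape=_z[z]zzyyyx   (s2,z)→(s2,x,→)
state=s2 head=0 tape=_zx[z]zyyyx   (s2,z)→(s2,x,→)
state=s2 head=1 tape=_zxx[z]yyyx   (s2,z)→(s2,x,→)
state=s2 head=2 tape=_zxxx[y]yyx   (s2,y)→(s3,y,←)
state=s3 head=1 tape=_zxx[x]yyyx   (s3,x)→(s0,z,←)
state=s0 head=0 tape=_zx[x]zyyyx   (s0,x)→(s3,z,←)
state=s3 head=-1 tape=_z[x]zzyyyx   (s3,x)→(s0,z,←)
state=s0 head=-2 tape=_[z]zzzyyyx   (s0,z)→(s0,_,←)
state=s0 head=-3 tape=[_]_zzzyyyx
M halts after 23 transitions.

23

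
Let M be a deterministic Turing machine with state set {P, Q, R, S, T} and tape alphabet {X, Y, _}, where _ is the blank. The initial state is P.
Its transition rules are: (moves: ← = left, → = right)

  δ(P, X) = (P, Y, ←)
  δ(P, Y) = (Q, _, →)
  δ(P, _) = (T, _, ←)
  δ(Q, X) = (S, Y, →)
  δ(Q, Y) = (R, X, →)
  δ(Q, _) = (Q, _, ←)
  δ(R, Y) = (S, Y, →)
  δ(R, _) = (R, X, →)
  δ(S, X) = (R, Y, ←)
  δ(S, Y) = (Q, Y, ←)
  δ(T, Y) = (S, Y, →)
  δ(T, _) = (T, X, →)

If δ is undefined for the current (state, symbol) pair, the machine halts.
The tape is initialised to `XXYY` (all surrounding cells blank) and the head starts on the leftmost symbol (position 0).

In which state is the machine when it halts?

S

P | __[X]XYY_   read X → write Y, move ←, go to P
P | _[_]YXYY_   read _ → write _, move ←, go to T
T | [_]_YXYY_   read _ → write X, move →, go to T
T | X[_]YXYY_   read _ → write X, move →, go to T
T | XX[Y]XYY_   read Y → write Y, move →, go to S
S | XXY[X]YY_   read X → write Y, move ←, go to R
R | XX[Y]YYY_   read Y → write Y, move →, go to S
S | XXY[Y]YY_   read Y → write Y, move ←, go to Q
Q | XX[Y]YYY_   read Y → write X, move →, go to R
R | XXX[Y]YY_   read Y → write Y, move →, go to S
S | XXXY[Y]Y_   read Y → write Y, move ←, go to Q
Q | XXX[Y]YY_   read Y → write X, move →, go to R
R | XXXX[Y]Y_   read Y → write Y, move →, go to S
S | XXXXY[Y]_   read Y → write Y, move ←, go to Q
Q | XXXX[Y]Y_   read Y → write X, move →, go to R
R | XXXXX[Y]_   read Y → write Y, move →, go to S
S | XXXXXY[_]
No transition is defined for (S, _); M halts in state S.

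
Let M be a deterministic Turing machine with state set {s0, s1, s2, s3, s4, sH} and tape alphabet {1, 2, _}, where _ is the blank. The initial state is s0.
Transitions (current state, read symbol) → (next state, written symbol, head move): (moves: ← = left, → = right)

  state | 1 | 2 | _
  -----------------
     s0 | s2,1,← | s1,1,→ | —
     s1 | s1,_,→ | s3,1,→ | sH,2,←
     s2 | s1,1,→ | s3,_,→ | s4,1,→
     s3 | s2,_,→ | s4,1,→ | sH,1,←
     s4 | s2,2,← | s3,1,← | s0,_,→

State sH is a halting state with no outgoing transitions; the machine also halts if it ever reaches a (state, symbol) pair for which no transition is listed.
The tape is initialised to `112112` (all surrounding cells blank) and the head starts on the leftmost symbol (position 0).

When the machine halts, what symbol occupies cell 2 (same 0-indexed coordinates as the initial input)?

_

s0 | _[1]12112_   read 1 → write 1, move ←, go to s2
s2 | [_]112112_   read _ → write 1, move →, go to s4
s4 | 1[1]12112_   read 1 → write 2, move ←, go to s2
s2 | [1]212112_   read 1 → write 1, move →, go to s1
s1 | 1[2]12112_   read 2 → write 1, move →, go to s3
s3 | 11[1]2112_   read 1 → write _, move →, go to s2
s2 | 11_[2]112_   read 2 → write _, move →, go to s3
s3 | 11__[1]12_   read 1 → write _, move →, go to s2
s2 | 11___[1]2_   read 1 → write 1, move →, go to s1
s1 | 11___1[2]_   read 2 → write 1, move →, go to s3
s3 | 11___11[_]   read _ → write 1, move ←, go to sH
sH | 11___1[1]1
Cell 2 holds _ when M halts.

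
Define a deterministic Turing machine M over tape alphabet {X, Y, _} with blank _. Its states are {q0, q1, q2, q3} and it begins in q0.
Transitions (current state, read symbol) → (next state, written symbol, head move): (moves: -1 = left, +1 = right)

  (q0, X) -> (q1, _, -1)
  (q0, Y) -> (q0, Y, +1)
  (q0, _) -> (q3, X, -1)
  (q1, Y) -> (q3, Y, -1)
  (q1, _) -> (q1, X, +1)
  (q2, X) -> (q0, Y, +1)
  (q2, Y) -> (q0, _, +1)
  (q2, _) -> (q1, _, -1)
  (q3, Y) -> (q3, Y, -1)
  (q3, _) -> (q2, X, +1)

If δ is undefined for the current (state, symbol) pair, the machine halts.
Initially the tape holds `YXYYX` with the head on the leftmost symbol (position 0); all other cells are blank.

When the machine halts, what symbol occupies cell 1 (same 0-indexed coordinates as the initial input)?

state=q0 head=0 tape=_[Y]XYYX   (q0,Y)→(q0,Y,+1)
state=q0 head=1 tape=_Y[X]YYX   (q0,X)→(q1,_,-1)
state=q1 head=0 tape=_[Y]_YYX   (q1,Y)→(q3,Y,-1)
state=q3 head=-1 tape=[_]Y_YYX   (q3,_)→(q2,X,+1)
state=q2 head=0 tape=X[Y]_YYX   (q2,Y)→(q0,_,+1)
state=q0 head=1 tape=X_[_]YYX   (q0,_)→(q3,X,-1)
state=q3 head=0 tape=X[_]XYYX   (q3,_)→(q2,X,+1)
state=q2 head=1 tape=XX[X]YYX   (q2,X)→(q0,Y,+1)
state=q0 head=2 tape=XXY[Y]YX   (q0,Y)→(q0,Y,+1)
state=q0 head=3 tape=XXYY[Y]X   (q0,Y)→(q0,Y,+1)
state=q0 head=4 tape=XXYYY[X]   (q0,X)→(q1,_,-1)
state=q1 head=3 tape=XXYY[Y]_   (q1,Y)→(q3,Y,-1)
state=q3 head=2 tape=XXY[Y]Y_   (q3,Y)→(q3,Y,-1)
state=q3 head=1 tape=XX[Y]YY_   (q3,Y)→(q3,Y,-1)
state=q3 head=0 tape=X[X]YYY_
Cell 1 holds Y when M halts.

Y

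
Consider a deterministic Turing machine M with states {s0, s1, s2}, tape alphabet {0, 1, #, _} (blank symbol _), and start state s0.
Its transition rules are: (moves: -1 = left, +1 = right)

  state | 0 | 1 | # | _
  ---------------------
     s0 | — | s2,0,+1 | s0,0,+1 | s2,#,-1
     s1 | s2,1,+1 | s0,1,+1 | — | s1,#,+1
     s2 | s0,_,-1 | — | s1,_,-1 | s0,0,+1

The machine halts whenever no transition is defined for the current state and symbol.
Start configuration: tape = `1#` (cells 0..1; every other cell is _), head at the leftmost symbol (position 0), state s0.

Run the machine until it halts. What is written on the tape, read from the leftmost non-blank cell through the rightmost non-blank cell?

s0 | [1]#__   read 1 → write 0, move +1, go to s2
s2 | 0[#]__   read # → write _, move -1, go to s1
s1 | [0]___   read 0 → write 1, move +1, go to s2
s2 | 1[_]__   read _ → write 0, move +1, go to s0
s0 | 10[_]_   read _ → write #, move -1, go to s2
s2 | 1[0]#_   read 0 → write _, move -1, go to s0
s0 | [1]_#_   read 1 → write 0, move +1, go to s2
s2 | 0[_]#_   read _ → write 0, move +1, go to s0
s0 | 00[#]_   read # → write 0, move +1, go to s0
s0 | 000[_]   read _ → write #, move -1, go to s2
s2 | 00[0]#   read 0 → write _, move -1, go to s0
s0 | 0[0]_#
The non-blank tape span at halt is 00_#.

00_#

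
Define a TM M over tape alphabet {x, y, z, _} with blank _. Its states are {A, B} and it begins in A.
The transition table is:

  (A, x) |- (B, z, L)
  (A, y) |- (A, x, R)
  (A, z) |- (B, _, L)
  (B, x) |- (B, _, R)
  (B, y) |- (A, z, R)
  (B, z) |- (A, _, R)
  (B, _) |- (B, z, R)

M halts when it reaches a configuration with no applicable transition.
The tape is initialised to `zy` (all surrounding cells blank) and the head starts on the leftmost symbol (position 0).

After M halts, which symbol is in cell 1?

A | _[z]y_   read z → write _, move L, go to B
B | [_]_y_   read _ → write z, move R, go to B
B | z[_]y_   read _ → write z, move R, go to B
B | zz[y]_   read y → write z, move R, go to A
A | zzz[_]
Cell 1 holds z when M halts.

z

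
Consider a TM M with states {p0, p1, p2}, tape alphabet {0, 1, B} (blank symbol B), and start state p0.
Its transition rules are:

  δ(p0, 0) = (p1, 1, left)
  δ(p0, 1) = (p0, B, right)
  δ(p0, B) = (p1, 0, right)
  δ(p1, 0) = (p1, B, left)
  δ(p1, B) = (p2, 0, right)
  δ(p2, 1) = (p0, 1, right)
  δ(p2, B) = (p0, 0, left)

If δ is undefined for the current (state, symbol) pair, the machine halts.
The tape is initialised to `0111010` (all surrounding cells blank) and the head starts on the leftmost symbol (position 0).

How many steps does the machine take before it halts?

p0 | B[0]111010BBB   read 0 → write 1, move left, go to p1
p1 | [B]1111010BBB   read B → write 0, move right, go to p2
p2 | 0[1]111010BBB   read 1 → write 1, move right, go to p0
p0 | 01[1]11010BBB   read 1 → write B, move right, go to p0
p0 | 01B[1]1010BBB   read 1 → write B, move right, go to p0
p0 | 01BB[1]010BBB   read 1 → write B, move right, go to p0
p0 | 01BBB[0]10BBB   read 0 → write 1, move left, go to p1
p1 | 01BB[B]110BBB   read B → write 0, move right, go to p2
p2 | 01BB0[1]10BBB   read 1 → write 1, move right, go to p0
p0 | 01BB01[1]0BBB   read 1 → write B, move right, go to p0
p0 | 01BB01B[0]BBB   read 0 → write 1, move left, go to p1
p1 | 01BB01[B]1BBB   read B → write 0, move right, go to p2
p2 | 01BB010[1]BBB   read 1 → write 1, move right, go to p0
p0 | 01BB0101[B]BB   read B → write 0, move right, go to p1
p1 | 01BB01010[B]B   read B → write 0, move right, go to p2
p2 | 01BB010100[B]   read B → write 0, move left, go to p0
p0 | 01BB01010[0]0   read 0 → write 1, move left, go to p1
p1 | 01BB0101[0]10   read 0 → write B, move left, go to p1
p1 | 01BB010[1]B10
M halts after 18 transitions.

18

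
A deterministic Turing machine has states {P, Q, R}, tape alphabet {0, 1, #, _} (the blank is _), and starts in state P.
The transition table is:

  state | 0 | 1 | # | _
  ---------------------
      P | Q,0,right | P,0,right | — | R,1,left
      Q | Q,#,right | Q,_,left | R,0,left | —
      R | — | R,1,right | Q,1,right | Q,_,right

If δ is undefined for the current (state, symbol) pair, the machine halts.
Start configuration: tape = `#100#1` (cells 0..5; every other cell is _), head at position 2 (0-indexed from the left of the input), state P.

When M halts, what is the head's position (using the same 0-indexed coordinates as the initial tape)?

P | #1[0]0#1   read 0 → write 0, move right, go to Q
Q | #10[0]#1   read 0 → write #, move right, go to Q
Q | #10#[#]1   read # → write 0, move left, go to R
R | #10[#]01   read # → write 1, move right, go to Q
Q | #101[0]1   read 0 → write #, move right, go to Q
Q | #101#[1]   read 1 → write _, move left, go to Q
Q | #101[#]_   read # → write 0, move left, go to R
R | #10[1]0_   read 1 → write 1, move right, go to R
R | #101[0]_
At halt the head is at cell 4.

4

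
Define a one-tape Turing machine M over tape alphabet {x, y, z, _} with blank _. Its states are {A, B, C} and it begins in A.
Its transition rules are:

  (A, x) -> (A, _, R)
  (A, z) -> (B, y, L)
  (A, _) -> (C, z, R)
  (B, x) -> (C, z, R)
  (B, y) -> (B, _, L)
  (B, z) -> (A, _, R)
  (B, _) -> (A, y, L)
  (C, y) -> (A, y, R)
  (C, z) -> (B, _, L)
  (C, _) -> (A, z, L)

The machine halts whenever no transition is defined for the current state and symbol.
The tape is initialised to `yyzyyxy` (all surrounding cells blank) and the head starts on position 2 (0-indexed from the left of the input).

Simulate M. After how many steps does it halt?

18

state=A head=2 tape=__yy[z]yyxy   (A,z)→(B,y,L)
state=B head=1 tape=__y[y]yyyxy   (B,y)→(B,_,L)
state=B head=0 tape=__[y]_yyyxy   (B,y)→(B,_,L)
state=B head=-1 tape=_[_]__yyyxy   (B,_)→(A,y,L)
state=A head=-2 tape=[_]y__yyyxy   (A,_)→(C,z,R)
state=C head=-1 tape=z[y]__yyyxy   (C,y)→(A,y,R)
state=A head=0 tape=zy[_]_yyyxy   (A,_)→(C,z,R)
state=C head=1 tape=zyz[_]yyyxy   (C,_)→(A,z,L)
state=A head=0 tape=zy[z]zyyyxy   (A,z)→(B,y,L)
state=B head=-1 tape=z[y]yzyyyxy   (B,y)→(B,_,L)
state=B head=-2 tape=[z]_yzyyyxy   (B,z)→(A,_,R)
state=A head=-1 tape=_[_]yzyyyxy   (A,_)→(C,z,R)
state=C head=0 tape=_z[y]zyyyxy   (C,y)→(A,y,R)
state=A head=1 tape=_zy[z]yyyxy   (A,z)→(B,y,L)
state=B head=0 tape=_z[y]yyyyxy   (B,y)→(B,_,L)
state=B head=-1 tape=_[z]_yyyyxy   (B,z)→(A,_,R)
state=A head=0 tape=__[_]yyyyxy   (A,_)→(C,z,R)
state=C head=1 tape=__z[y]yyyxy   (C,y)→(A,y,R)
state=A head=2 tape=__zy[y]yyxy
M halts after 18 transitions.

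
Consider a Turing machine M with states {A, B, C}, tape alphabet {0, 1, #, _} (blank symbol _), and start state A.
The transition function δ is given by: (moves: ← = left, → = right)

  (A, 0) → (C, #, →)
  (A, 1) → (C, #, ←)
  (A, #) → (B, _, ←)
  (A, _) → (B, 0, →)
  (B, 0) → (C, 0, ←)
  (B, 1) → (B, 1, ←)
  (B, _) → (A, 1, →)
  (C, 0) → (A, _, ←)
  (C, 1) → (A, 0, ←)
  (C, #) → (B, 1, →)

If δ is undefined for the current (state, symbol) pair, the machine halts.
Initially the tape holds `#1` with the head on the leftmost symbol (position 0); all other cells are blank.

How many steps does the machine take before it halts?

16

state=A head=0 tape=____[#]1   (A,#)→(B,_,←)
state=B head=-1 tape=___[_]_1   (B,_)→(A,1,→)
state=A head=0 tape=___1[_]1   (A,_)→(B,0,→)
state=B head=1 tape=___10[1]   (B,1)→(B,1,←)
state=B head=0 tape=___1[0]1   (B,0)→(C,0,←)
state=C head=-1 tape=___[1]01   (C,1)→(A,0,←)
state=A head=-2 tape=__[_]001   (A,_)→(B,0,→)
state=B head=-1 tape=__0[0]01   (B,0)→(C,0,←)
state=C head=-2 tape=__[0]001   (C,0)→(A,_,←)
state=A head=-3 tape=_[_]_001   (A,_)→(B,0,→)
state=B head=-2 tape=_0[_]001   (B,_)→(A,1,→)
state=A head=-1 tape=_01[0]01   (A,0)→(C,#,→)
state=C head=0 tape=_01#[0]1   (C,0)→(A,_,←)
state=A head=-1 tape=_01[#]_1   (A,#)→(B,_,←)
state=B head=-2 tape=_0[1]__1   (B,1)→(B,1,←)
state=B head=-3 tape=_[0]1__1   (B,0)→(C,0,←)
state=C head=-4 tape=[_]01__1
M halts after 16 transitions.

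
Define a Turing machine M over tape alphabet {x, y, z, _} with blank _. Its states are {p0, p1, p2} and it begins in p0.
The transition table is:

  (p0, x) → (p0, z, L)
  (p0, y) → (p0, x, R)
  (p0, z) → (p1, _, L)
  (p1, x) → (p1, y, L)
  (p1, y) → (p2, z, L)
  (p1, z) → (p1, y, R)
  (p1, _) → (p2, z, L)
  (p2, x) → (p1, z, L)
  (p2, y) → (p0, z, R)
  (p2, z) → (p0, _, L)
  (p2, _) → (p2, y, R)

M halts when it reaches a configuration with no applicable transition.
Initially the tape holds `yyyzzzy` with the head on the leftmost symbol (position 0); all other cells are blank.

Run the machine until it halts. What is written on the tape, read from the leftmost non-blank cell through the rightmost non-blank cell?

p0 | __[y]yyzzzy   read y → write x, move R, go to p0
p0 | __x[y]yzzzy   read y → write x, move R, go to p0
p0 | __xx[y]zzzy   read y → write x, move R, go to p0
p0 | __xxx[z]zzy   read z → write _, move L, go to p1
p1 | __xx[x]_zzy   read x → write y, move L, go to p1
p1 | __x[x]y_zzy   read x → write y, move L, go to p1
p1 | __[x]yy_zzy   read x → write y, move L, go to p1
p1 | _[_]yyy_zzy   read _ → write z, move L, go to p2
p2 | [_]zyyy_zzy   read _ → write y, move R, go to p2
p2 | y[z]yyy_zzy   read z → write _, move L, go to p0
p0 | [y]_yyy_zzy   read y → write x, move R, go to p0
p0 | x[_]yyy_zzy
The non-blank tape span at halt is x_yyy_zzy.

x_yyy_zzy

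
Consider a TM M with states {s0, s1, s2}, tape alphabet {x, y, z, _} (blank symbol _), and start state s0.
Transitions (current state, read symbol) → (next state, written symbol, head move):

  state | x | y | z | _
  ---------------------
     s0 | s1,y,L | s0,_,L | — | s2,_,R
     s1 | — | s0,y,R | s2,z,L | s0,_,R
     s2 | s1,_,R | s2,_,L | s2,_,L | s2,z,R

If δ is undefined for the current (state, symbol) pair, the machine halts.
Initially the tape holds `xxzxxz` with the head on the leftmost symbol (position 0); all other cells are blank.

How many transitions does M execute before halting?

16

s0 | _[x]xzxxz   read x → write y, move L, go to s1
s1 | [_]yxzxxz   read _ → write _, move R, go to s0
s0 | _[y]xzxxz   read y → write _, move L, go to s0
s0 | [_]_xzxxz   read _ → write _, move R, go to s2
s2 | _[_]xzxxz   read _ → write z, move R, go to s2
s2 | _z[x]zxxz   read x → write _, move R, go to s1
s1 | _z_[z]xxz   read z → write z, move L, go to s2
s2 | _z[_]zxxz   read _ → write z, move R, go to s2
s2 | _zz[z]xxz   read z → write _, move L, go to s2
s2 | _z[z]_xxz   read z → write _, move L, go to s2
s2 | _[z]__xxz   read z → write _, move L, go to s2
s2 | [_]___xxz   read _ → write z, move R, go to s2
s2 | z[_]__xxz   read _ → write z, move R, go to s2
s2 | zz[_]_xxz   read _ → write z, move R, go to s2
s2 | zzz[_]xxz   read _ → write z, move R, go to s2
s2 | zzzz[x]xz   read x → write _, move R, go to s1
s1 | zzzz_[x]z
M halts after 16 transitions.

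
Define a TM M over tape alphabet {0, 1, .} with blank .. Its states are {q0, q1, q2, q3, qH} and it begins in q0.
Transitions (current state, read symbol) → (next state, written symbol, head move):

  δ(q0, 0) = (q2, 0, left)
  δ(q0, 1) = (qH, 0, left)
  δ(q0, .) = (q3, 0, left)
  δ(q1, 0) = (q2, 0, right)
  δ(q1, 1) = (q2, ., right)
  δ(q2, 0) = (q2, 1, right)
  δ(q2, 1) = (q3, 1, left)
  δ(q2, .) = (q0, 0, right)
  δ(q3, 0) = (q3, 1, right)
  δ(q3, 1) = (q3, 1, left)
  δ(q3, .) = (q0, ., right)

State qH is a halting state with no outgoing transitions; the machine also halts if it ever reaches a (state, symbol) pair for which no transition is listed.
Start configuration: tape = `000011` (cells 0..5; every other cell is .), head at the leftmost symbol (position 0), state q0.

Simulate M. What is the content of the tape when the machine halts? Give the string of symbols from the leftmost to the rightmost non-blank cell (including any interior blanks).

0111111

q0 | ..[0]00011   read 0 → write 0, move left, go to q2
q2 | .[.]000011   read . → write 0, move right, go to q0
q0 | .0[0]00011   read 0 → write 0, move left, go to q2
q2 | .[0]000011   read 0 → write 1, move right, go to q2
q2 | .1[0]00011   read 0 → write 1, move right, go to q2
q2 | .11[0]0011   read 0 → write 1, move right, go to q2
q2 | .111[0]011   read 0 → write 1, move right, go to q2
q2 | .1111[0]11   read 0 → write 1, move right, go to q2
q2 | .11111[1]1   read 1 → write 1, move left, go to q3
q3 | .1111[1]11   read 1 → write 1, move left, go to q3
q3 | .111[1]111   read 1 → write 1, move left, go to q3
q3 | .11[1]1111   read 1 → write 1, move left, go to q3
q3 | .1[1]11111   read 1 → write 1, move left, go to q3
q3 | .[1]111111   read 1 → write 1, move left, go to q3
q3 | [.]1111111   read . → write ., move right, go to q0
q0 | .[1]111111   read 1 → write 0, move left, go to qH
qH | [.]0111111
The non-blank tape span at halt is 0111111.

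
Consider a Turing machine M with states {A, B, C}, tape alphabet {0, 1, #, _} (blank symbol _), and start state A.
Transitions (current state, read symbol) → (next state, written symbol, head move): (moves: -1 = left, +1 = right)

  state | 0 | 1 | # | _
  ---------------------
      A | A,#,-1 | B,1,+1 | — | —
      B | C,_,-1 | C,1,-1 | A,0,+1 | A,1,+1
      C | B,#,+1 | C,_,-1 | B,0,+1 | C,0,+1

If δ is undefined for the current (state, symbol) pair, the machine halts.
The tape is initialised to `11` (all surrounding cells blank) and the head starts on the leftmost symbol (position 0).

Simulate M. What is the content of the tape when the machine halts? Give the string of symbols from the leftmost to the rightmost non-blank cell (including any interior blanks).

A | _[1]1_   read 1 → write 1, move +1, go to B
B | _1[1]_   read 1 → write 1, move -1, go to C
C | _[1]1_   read 1 → write _, move -1, go to C
C | [_]_1_   read _ → write 0, move +1, go to C
C | 0[_]1_   read _ → write 0, move +1, go to C
C | 00[1]_   read 1 → write _, move -1, go to C
C | 0[0]__   read 0 → write #, move +1, go to B
B | 0#[_]_   read _ → write 1, move +1, go to A
A | 0#1[_]
The non-blank tape span at halt is 0#1.

0#1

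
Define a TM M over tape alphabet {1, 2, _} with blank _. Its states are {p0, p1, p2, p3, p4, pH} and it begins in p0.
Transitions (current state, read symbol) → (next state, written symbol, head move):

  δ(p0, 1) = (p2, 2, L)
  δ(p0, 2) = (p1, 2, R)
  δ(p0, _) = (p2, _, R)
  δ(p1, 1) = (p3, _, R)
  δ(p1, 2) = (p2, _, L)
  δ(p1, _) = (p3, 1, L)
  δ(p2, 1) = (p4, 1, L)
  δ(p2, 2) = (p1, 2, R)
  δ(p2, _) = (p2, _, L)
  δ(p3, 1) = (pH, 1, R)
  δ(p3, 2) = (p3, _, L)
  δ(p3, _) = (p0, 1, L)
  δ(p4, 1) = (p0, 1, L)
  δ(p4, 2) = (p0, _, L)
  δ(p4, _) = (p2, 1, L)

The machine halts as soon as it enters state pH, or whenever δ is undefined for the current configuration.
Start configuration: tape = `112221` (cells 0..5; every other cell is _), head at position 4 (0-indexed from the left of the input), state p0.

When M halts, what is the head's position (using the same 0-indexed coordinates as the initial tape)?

7

p0 | 1122[2]1__   read 2 → write 2, move R, go to p1
p1 | 11222[1]__   read 1 → write _, move R, go to p3
p3 | 11222_[_]_   read _ → write 1, move L, go to p0
p0 | 11222[_]1_   read _ → write _, move R, go to p2
p2 | 11222_[1]_   read 1 → write 1, move L, go to p4
p4 | 11222[_]1_   read _ → write 1, move L, go to p2
p2 | 1122[2]11_   read 2 → write 2, move R, go to p1
p1 | 11222[1]1_   read 1 → write _, move R, go to p3
p3 | 11222_[1]_   read 1 → write 1, move R, go to pH
pH | 11222_1[_]
At halt the head is at cell 7.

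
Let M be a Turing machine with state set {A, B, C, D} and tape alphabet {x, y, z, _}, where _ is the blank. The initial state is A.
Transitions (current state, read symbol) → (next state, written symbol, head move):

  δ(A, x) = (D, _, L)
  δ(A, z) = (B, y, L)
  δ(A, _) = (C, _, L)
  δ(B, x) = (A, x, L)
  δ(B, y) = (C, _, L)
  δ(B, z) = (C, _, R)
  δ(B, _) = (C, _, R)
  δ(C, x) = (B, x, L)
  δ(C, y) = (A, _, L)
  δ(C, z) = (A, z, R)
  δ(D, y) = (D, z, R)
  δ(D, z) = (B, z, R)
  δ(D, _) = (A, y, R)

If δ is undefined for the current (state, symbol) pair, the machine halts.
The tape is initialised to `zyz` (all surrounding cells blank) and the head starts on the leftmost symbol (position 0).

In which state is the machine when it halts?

state=A head=0 tape=__[z]yz   (A,z)→(B,y,L)
state=B head=-1 tape=_[_]yyz   (B,_)→(C,_,R)
state=C head=0 tape=__[y]yz   (C,y)→(A,_,L)
state=A head=-1 tape=_[_]_yz   (A,_)→(C,_,L)
state=C head=-2 tape=[_]__yz
No transition is defined for (C, _); M halts in state C.

C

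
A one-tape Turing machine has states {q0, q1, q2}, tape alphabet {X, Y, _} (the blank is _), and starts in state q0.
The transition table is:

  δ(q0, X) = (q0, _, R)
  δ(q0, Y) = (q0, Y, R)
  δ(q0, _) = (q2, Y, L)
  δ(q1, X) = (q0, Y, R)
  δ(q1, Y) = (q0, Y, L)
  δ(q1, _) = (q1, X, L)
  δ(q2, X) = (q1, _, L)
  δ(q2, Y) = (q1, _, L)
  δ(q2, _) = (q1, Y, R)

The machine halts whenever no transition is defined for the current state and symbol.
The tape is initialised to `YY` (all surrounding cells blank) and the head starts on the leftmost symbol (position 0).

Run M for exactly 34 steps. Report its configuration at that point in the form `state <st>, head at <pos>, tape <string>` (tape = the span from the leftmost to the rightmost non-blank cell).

state=q0 head=0 tape=______[Y]Y_   (q0,Y)→(q0,Y,R)
state=q0 head=1 tape=______Y[Y]_   (q0,Y)→(q0,Y,R)
state=q0 head=2 tape=______YY[_]   (q0,_)→(q2,Y,L)
state=q2 head=1 tape=______Y[Y]Y   (q2,Y)→(q1,_,L)
state=q1 head=0 tape=______[Y]_Y   (q1,Y)→(q0,Y,L)
state=q0 head=-1 tape=_____[_]Y_Y   (q0,_)→(q2,Y,L)
state=q2 head=-2 tape=____[_]YY_Y   (q2,_)→(q1,Y,R)
state=q1 head=-1 tape=____Y[Y]Y_Y   (q1,Y)→(q0,Y,L)
state=q0 head=-2 tape=____[Y]YY_Y   (q0,Y)→(q0,Y,R)
state=q0 head=-1 tape=____Y[Y]Y_Y   (q0,Y)→(q0,Y,R)
state=q0 head=0 tape=____YY[Y]_Y   (q0,Y)→(q0,Y,R)
state=q0 head=1 tape=____YYY[_]Y   (q0,_)→(q2,Y,L)
state=q2 head=0 tape=____YY[Y]YY   (q2,Y)→(q1,_,L)
state=q1 head=-1 tape=____Y[Y]_YY   (q1,Y)→(q0,Y,L)
state=q0 head=-2 tape=____[Y]Y_YY   (q0,Y)→(q0,Y,R)
state=q0 head=-1 tape=____Y[Y]_YY   (q0,Y)→(q0,Y,R)
state=q0 head=0 tape=____YY[_]YY   (q0,_)→(q2,Y,L)
state=q2 head=-1 tape=____Y[Y]YYY   (q2,Y)→(q1,_,L)
state=q1 head=-2 tape=____[Y]_YYY   (q1,Y)→(q0,Y,L)
state=q0 head=-3 tape=___[_]Y_YYY   (q0,_)→(q2,Y,L)
state=q2 head=-4 tape=__[_]YY_YYY   (q2,_)→(q1,Y,R)
state=q1 head=-3 tape=__Y[Y]Y_YYY   (q1,Y)→(q0,Y,L)
state=q0 head=-4 tape=__[Y]YY_YYY   (q0,Y)→(q0,Y,R)
state=q0 head=-3 tape=__Y[Y]Y_YYY   (q0,Y)→(q0,Y,R)
state=q0 head=-2 tape=__YY[Y]_YYY   (q0,Y)→(q0,Y,R)
state=q0 head=-1 tape=__YYY[_]YYY   (q0,_)→(q2,Y,L)
state=q2 head=-2 tape=__YY[Y]YYYY   (q2,Y)→(q1,_,L)
state=q1 head=-3 tape=__Y[Y]_YYYY   (q1,Y)→(q0,Y,L)
state=q0 head=-4 tape=__[Y]Y_YYYY   (q0,Y)→(q0,Y,R)
state=q0 head=-3 tape=__Y[Y]_YYYY   (q0,Y)→(q0,Y,R)
state=q0 head=-2 tape=__YY[_]YYYY   (q0,_)→(q2,Y,L)
state=q2 head=-3 tape=__Y[Y]YYYYY   (q2,Y)→(q1,_,L)
state=q1 head=-4 tape=__[Y]_YYYYY   (q1,Y)→(q0,Y,L)
state=q0 head=-5 tape=_[_]Y_YYYYY   (q0,_)→(q2,Y,L)
state=q2 head=-6 tape=[_]YY_YYYYY
After 34 steps: state q2, head at -6, tape YY_YYYYY.

state q2, head at -6, tape YY_YYYYY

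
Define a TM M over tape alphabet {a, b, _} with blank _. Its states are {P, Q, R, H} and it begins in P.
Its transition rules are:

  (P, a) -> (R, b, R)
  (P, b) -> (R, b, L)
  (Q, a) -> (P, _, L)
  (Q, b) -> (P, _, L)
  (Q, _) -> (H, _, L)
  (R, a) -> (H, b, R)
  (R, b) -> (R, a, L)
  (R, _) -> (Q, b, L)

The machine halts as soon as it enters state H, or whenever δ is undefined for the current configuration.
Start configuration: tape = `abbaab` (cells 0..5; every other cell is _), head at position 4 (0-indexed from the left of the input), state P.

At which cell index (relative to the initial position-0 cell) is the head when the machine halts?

4

P | abba[a]b   read a → write b, move R, go to R
R | abbab[b]   read b → write a, move L, go to R
R | abba[b]a   read b → write a, move L, go to R
R | abb[a]aa   read a → write b, move R, go to H
H | abbb[a]a
At halt the head is at cell 4.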